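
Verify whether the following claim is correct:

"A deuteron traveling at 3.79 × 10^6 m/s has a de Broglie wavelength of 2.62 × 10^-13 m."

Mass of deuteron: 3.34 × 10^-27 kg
False

The claim is incorrect.

Using λ = h/(mv):
λ = (6.626 × 10^-34 J·s) / (3.34 × 10^-27 kg × 3.79 × 10^6 m/s)
λ = 5.23 × 10^-14 m

The actual wavelength differs from the claimed 2.62 × 10^-13 m.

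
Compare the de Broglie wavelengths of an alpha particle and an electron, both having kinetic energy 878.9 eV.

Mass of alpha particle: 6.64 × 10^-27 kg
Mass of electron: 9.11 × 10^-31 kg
The electron has the longer wavelength.

Using λ = h/√(2mKE):

For alpha particle: λ₁ = h/√(2m₁KE) = 4.85 × 10^-13 m
For electron: λ₂ = h/√(2m₂KE) = 4.14 × 10^-11 m

Since λ ∝ 1/√m at constant kinetic energy, the lighter particle has the longer wavelength.

The electron has the longer de Broglie wavelength.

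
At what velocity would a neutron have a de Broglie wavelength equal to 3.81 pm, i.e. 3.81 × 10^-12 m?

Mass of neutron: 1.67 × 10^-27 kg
1.04 × 10^5 m/s

From λ = h/(mv), solve for v:

v = h/(mλ)
v = (6.626 × 10^-34 J·s) / (1.67 × 10^-27 kg × 3.81 × 10^-12 m)
v = 1.04 × 10^5 m/s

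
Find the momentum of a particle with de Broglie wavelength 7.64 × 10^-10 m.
8.67 × 10^-25 kg·m/s

From the de Broglie relation λ = h/p, we solve for p:

p = h/λ
p = (6.626 × 10^-34 J·s) / (7.64 × 10^-10 m)
p = 8.67 × 10^-25 kg·m/s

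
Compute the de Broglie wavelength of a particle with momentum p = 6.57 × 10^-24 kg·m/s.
1.01 × 10^-10 m

Using the de Broglie relation λ = h/p:

λ = h/p
λ = (6.626 × 10^-34 J·s) / (6.57 × 10^-24 kg·m/s)
λ = 1.01 × 10^-10 m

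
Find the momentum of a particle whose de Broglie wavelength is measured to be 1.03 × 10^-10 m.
6.43 × 10^-24 kg·m/s

From the de Broglie relation λ = h/p, we solve for p:

p = h/λ
p = (6.626 × 10^-34 J·s) / (1.03 × 10^-10 m)
p = 6.43 × 10^-24 kg·m/s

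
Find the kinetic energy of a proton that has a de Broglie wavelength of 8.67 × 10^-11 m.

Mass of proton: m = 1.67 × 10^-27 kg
1.75 × 10^-20 J (or 0.109 eV)

From λ = h/√(2mKE), we solve for KE:

λ² = h²/(2mKE)
KE = h²/(2mλ²)
KE = (6.626 × 10^-34 J·s)² / (2 × 1.67 × 10^-27 kg × (8.67 × 10^-11 m)²)
KE = 1.75 × 10^-20 J
KE = 0.109 eV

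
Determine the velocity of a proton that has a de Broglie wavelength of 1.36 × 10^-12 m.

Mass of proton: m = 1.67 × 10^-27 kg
2.92 × 10^5 m/s

From the de Broglie relation λ = h/(mv), we solve for v:

v = h/(mλ)
v = (6.626 × 10^-34 J·s) / (1.67 × 10^-27 kg × 1.36 × 10^-12 m)
v = 2.92 × 10^5 m/s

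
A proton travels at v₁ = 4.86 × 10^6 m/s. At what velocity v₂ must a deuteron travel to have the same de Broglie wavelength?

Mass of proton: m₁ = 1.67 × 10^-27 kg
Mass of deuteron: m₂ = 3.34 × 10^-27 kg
v₂ = 2.43 × 10^6 m/s

For equal de Broglie wavelengths: λ₁ = λ₂

h/(m₁v₁) = h/(m₂v₂)
m₁v₁ = m₂v₂
v₂ = v₁ · (m₁/m₂)

v₂ = 4.86 × 10^6 m/s × (1.67 × 10^-27 kg / 3.34 × 10^-27 kg)
v₂ = 2.43 × 10^6 m/s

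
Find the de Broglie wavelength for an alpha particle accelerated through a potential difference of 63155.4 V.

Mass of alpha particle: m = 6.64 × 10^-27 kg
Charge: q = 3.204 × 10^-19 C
4.04 × 10^-14 m

When a particle is accelerated through voltage V, it gains kinetic energy KE = qV.

The de Broglie wavelength is then λ = h/√(2mqV):

λ = h/√(2mqV)
λ = (6.626 × 10^-34 J·s) / √(2 × 6.64 × 10^-27 kg × 3.204 × 10^-19 C × 63155.4 V)
λ = 4.04 × 10^-14 m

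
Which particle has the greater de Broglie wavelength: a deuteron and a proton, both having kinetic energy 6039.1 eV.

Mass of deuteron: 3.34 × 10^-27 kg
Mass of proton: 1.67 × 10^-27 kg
The proton has the longer wavelength.

Using λ = h/√(2mKE):

For deuteron: λ₁ = h/√(2m₁KE) = 2.61 × 10^-13 m
For proton: λ₂ = h/√(2m₂KE) = 3.69 × 10^-13 m

Since λ ∝ 1/√m at constant kinetic energy, the lighter particle has the longer wavelength.

The proton has the longer de Broglie wavelength.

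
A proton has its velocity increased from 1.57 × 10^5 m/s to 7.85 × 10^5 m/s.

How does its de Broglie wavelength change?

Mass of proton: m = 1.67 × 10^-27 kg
The wavelength decreases by a factor of 5.

Using λ = h/(mv):

Initial wavelength: λ₁ = h/(mv₁) = 2.53 × 10^-12 m
Final wavelength: λ₂ = h/(mv₂) = 5.05 × 10^-13 m

Since λ ∝ 1/v, when velocity increases by a factor of 5, the wavelength decreases by a factor of 5.

λ₂/λ₁ = v₁/v₂ = 1/5

The wavelength decreases by a factor of 5.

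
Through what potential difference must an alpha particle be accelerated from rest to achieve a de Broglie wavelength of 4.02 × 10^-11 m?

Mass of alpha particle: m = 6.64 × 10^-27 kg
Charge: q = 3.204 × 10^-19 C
6.38 × 10^-2 V

From λ = h/√(2mqV), we solve for V:

λ² = h²/(2mqV)
V = h²/(2mqλ²)
V = (6.626 × 10^-34 J·s)² / (2 × 6.64 × 10^-27 kg × 3.204 × 10^-19 C × (4.02 × 10^-11 m)²)
V = 6.38 × 10^-2 V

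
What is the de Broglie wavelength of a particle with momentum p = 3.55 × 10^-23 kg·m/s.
1.87 × 10^-11 m

Using the de Broglie relation λ = h/p:

λ = h/p
λ = (6.626 × 10^-34 J·s) / (3.55 × 10^-23 kg·m/s)
λ = 1.87 × 10^-11 m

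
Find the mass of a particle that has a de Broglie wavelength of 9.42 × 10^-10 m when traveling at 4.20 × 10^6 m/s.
1.67 × 10^-31 kg

From the de Broglie relation λ = h/(mv), we solve for m:

m = h/(λv)
m = (6.626 × 10^-34 J·s) / (9.42 × 10^-10 m × 4.20 × 10^6 m/s)
m = 1.67 × 10^-31 kg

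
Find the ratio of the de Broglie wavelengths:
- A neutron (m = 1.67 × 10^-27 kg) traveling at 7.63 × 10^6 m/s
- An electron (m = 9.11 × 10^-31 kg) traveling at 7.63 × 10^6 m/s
λ₁/λ₂ = 5.46 × 10^-4

Using λ = h/(mv):

λ₁ = h/(m₁v₁) = 5.20 × 10^-14 m
λ₂ = h/(m₂v₂) = 9.53 × 10^-11 m

Ratio λ₁/λ₂ = (m₂v₂)/(m₁v₁)
         = (9.11 × 10^-31 kg × 7.63 × 10^6 m/s) / (1.67 × 10^-27 kg × 7.63 × 10^6 m/s)
         = 5.46 × 10^-4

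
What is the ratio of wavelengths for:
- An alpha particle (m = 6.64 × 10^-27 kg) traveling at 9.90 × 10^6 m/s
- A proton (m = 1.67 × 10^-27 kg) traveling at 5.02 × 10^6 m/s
λ₁/λ₂ = 0.128

Using λ = h/(mv):

λ₁ = h/(m₁v₁) = 1.01 × 10^-14 m
λ₂ = h/(m₂v₂) = 7.90 × 10^-14 m

Ratio λ₁/λ₂ = (m₂v₂)/(m₁v₁)
         = (1.67 × 10^-27 kg × 5.02 × 10^6 m/s) / (6.64 × 10^-27 kg × 9.90 × 10^6 m/s)
         = 0.128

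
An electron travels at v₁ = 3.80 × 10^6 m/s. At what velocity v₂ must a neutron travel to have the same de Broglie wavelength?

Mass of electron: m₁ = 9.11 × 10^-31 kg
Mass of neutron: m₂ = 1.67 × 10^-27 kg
v₂ = 2.07 × 10^3 m/s

For equal de Broglie wavelengths: λ₁ = λ₂

h/(m₁v₁) = h/(m₂v₂)
m₁v₁ = m₂v₂
v₂ = v₁ · (m₁/m₂)

v₂ = 3.80 × 10^6 m/s × (9.11 × 10^-31 kg / 1.67 × 10^-27 kg)
v₂ = 2.07 × 10^3 m/s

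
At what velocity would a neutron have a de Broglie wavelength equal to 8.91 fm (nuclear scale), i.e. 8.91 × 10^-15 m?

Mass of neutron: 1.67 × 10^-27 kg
4.45 × 10^7 m/s

From λ = h/(mv), solve for v:

v = h/(mλ)
v = (6.626 × 10^-34 J·s) / (1.67 × 10^-27 kg × 8.91 × 10^-15 m)
v = 4.45 × 10^7 m/s

Note: This velocity is 14.9% of the speed of light, so relativistic corrections would be needed for a more accurate calculation.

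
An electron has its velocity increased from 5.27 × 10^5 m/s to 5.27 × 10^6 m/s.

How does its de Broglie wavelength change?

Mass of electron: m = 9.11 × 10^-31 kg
The wavelength decreases by a factor of 10.

Using λ = h/(mv):

Initial wavelength: λ₁ = h/(mv₁) = 1.38 × 10^-9 m
Final wavelength: λ₂ = h/(mv₂) = 1.38 × 10^-10 m

Since λ ∝ 1/v, when velocity increases by a factor of 10, the wavelength decreases by a factor of 10.

λ₂/λ₁ = v₁/v₂ = 1/10

The wavelength decreases by a factor of 10.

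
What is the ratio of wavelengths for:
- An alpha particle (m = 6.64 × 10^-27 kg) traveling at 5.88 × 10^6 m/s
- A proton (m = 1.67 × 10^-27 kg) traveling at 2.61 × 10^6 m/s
λ₁/λ₂ = 0.112

Using λ = h/(mv):

λ₁ = h/(m₁v₁) = 1.70 × 10^-14 m
λ₂ = h/(m₂v₂) = 1.52 × 10^-13 m

Ratio λ₁/λ₂ = (m₂v₂)/(m₁v₁)
         = (1.67 × 10^-27 kg × 2.61 × 10^6 m/s) / (6.64 × 10^-27 kg × 5.88 × 10^6 m/s)
         = 0.112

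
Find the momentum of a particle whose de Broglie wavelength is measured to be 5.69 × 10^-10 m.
1.16 × 10^-24 kg·m/s

From the de Broglie relation λ = h/p, we solve for p:

p = h/λ
p = (6.626 × 10^-34 J·s) / (5.69 × 10^-10 m)
p = 1.16 × 10^-24 kg·m/s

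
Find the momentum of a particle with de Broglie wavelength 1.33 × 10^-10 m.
4.98 × 10^-24 kg·m/s

From the de Broglie relation λ = h/p, we solve for p:

p = h/λ
p = (6.626 × 10^-34 J·s) / (1.33 × 10^-10 m)
p = 4.98 × 10^-24 kg·m/s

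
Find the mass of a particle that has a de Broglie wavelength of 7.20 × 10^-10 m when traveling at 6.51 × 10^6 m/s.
1.41 × 10^-31 kg

From the de Broglie relation λ = h/(mv), we solve for m:

m = h/(λv)
m = (6.626 × 10^-34 J·s) / (7.20 × 10^-10 m × 6.51 × 10^6 m/s)
m = 1.41 × 10^-31 kg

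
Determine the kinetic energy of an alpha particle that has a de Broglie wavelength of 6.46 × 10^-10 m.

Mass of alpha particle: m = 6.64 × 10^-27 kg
7.92 × 10^-23 J (or 4.94 × 10^-4 eV)

From λ = h/√(2mKE), we solve for KE:

λ² = h²/(2mKE)
KE = h²/(2mλ²)
KE = (6.626 × 10^-34 J·s)² / (2 × 6.64 × 10^-27 kg × (6.46 × 10^-10 m)²)
KE = 7.92 × 10^-23 J
KE = 4.94 × 10^-4 eV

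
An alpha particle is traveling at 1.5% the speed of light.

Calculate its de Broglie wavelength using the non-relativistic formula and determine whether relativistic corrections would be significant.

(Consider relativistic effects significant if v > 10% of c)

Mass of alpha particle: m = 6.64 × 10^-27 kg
No, relativistic corrections are not needed.

Using the non-relativistic de Broglie formula λ = h/(mv):

v = 1.5% × c = 4.497 × 10^6 m/s

λ = h/(mv)
λ = (6.626 × 10^-34 J·s) / (6.64 × 10^-27 kg × 4.497 × 10^6 m/s)
λ = 2.22 × 10^-14 m

Since v = 1.5% of c < 10% of c, relativistic corrections are NOT significant and this non-relativistic result is a good approximation.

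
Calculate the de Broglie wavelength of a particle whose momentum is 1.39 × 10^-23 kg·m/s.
4.77 × 10^-11 m

Using the de Broglie relation λ = h/p:

λ = h/p
λ = (6.626 × 10^-34 J·s) / (1.39 × 10^-23 kg·m/s)
λ = 4.77 × 10^-11 m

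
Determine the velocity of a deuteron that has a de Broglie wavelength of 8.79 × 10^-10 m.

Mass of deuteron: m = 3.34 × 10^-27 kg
2.26 × 10^2 m/s

From the de Broglie relation λ = h/(mv), we solve for v:

v = h/(mλ)
v = (6.626 × 10^-34 J·s) / (3.34 × 10^-27 kg × 8.79 × 10^-10 m)
v = 2.26 × 10^2 m/s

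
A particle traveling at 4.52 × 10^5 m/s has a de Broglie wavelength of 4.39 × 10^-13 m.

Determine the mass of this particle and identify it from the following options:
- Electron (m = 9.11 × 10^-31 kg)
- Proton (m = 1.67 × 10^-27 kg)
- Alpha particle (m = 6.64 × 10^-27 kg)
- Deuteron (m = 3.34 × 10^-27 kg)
The particle is a deuteron.

From λ = h/(mv), solve for mass:

m = h/(λv)
m = (6.626 × 10^-34 J·s) / (4.39 × 10^-13 m × 4.52 × 10^5 m/s)
m = 3.34 × 10^-27 kg

Comparing with the listed masses, this is closest to a deuteron.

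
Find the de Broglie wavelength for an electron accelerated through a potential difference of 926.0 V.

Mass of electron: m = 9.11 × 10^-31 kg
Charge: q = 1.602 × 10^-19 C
4.03 × 10^-11 m

When a particle is accelerated through voltage V, it gains kinetic energy KE = qV.

The de Broglie wavelength is then λ = h/√(2mqV):

λ = h/√(2mqV)
λ = (6.626 × 10^-34 J·s) / √(2 × 9.11 × 10^-31 kg × 1.602 × 10^-19 C × 926.0 V)
λ = 4.03 × 10^-11 m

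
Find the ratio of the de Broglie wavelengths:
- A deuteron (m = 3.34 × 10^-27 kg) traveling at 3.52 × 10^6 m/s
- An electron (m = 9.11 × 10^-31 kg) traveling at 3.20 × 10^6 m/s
λ₁/λ₂ = 2.48 × 10^-4

Using λ = h/(mv):

λ₁ = h/(m₁v₁) = 5.64 × 10^-14 m
λ₂ = h/(m₂v₂) = 2.27 × 10^-10 m

Ratio λ₁/λ₂ = (m₂v₂)/(m₁v₁)
         = (9.11 × 10^-31 kg × 3.20 × 10^6 m/s) / (3.34 × 10^-27 kg × 3.52 × 10^6 m/s)
         = 2.48 × 10^-4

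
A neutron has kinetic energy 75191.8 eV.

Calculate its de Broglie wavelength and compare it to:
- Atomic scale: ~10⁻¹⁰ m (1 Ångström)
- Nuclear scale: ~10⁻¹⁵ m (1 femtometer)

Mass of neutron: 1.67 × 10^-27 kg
λ = 1.04 × 10^-13 m, which is between nuclear and atomic scales.

Using λ = h/√(2mKE):

KE = 75191.8 eV = 1.205 × 10^-14 J

λ = h/√(2mKE)
λ = (6.626 × 10^-34 J·s) / √(2 × 1.67 × 10^-27 kg × 1.205 × 10^-14 J)
λ = 1.04 × 10^-13 m

Comparison:
- Atomic scale (10⁻¹⁰ m): λ is 0.001× this size
- Nuclear scale (10⁻¹⁵ m): λ is 1e+02× this size

The wavelength is between nuclear and atomic scales.

This wavelength is appropriate for probing atomic structure but too large for nuclear physics experiments.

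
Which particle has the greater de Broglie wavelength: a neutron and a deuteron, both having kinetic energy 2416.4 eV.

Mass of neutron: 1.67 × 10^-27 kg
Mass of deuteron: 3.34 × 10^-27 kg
The neutron has the longer wavelength.

Using λ = h/√(2mKE):

For neutron: λ₁ = h/√(2m₁KE) = 5.83 × 10^-13 m
For deuteron: λ₂ = h/√(2m₂KE) = 4.12 × 10^-13 m

Since λ ∝ 1/√m at constant kinetic energy, the lighter particle has the longer wavelength.

The neutron has the longer de Broglie wavelength.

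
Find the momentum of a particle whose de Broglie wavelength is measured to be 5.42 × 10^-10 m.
1.22 × 10^-24 kg·m/s

From the de Broglie relation λ = h/p, we solve for p:

p = h/λ
p = (6.626 × 10^-34 J·s) / (5.42 × 10^-10 m)
p = 1.22 × 10^-24 kg·m/s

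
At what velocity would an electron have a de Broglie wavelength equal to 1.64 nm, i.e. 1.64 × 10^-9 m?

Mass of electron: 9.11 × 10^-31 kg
4.43 × 10^5 m/s

From λ = h/(mv), solve for v:

v = h/(mλ)
v = (6.626 × 10^-34 J·s) / (9.11 × 10^-31 kg × 1.64 × 10^-9 m)
v = 4.43 × 10^5 m/s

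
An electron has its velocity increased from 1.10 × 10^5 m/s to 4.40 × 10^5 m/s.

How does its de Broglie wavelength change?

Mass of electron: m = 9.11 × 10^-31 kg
The wavelength decreases by a factor of 4.

Using λ = h/(mv):

Initial wavelength: λ₁ = h/(mv₁) = 6.61 × 10^-9 m
Final wavelength: λ₂ = h/(mv₂) = 1.65 × 10^-9 m

Since λ ∝ 1/v, when velocity increases by a factor of 4, the wavelength decreases by a factor of 4.

λ₂/λ₁ = v₁/v₂ = 1/4

The wavelength decreases by a factor of 4.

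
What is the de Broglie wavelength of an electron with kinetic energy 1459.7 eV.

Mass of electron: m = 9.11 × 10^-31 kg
3.21 × 10^-11 m

Using λ = h/√(2mKE):

First convert KE to Joules: KE = 1459.7 eV = 2.339 × 10^-16 J

λ = h/√(2mKE)
λ = (6.626 × 10^-34 J·s) / √(2 × 9.11 × 10^-31 kg × 2.339 × 10^-16 J)
λ = 3.21 × 10^-11 m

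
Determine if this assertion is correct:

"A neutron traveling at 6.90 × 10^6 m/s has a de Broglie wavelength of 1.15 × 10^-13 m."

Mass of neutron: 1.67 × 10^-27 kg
False

The claim is incorrect.

Using λ = h/(mv):
λ = (6.626 × 10^-34 J·s) / (1.67 × 10^-27 kg × 6.90 × 10^6 m/s)
λ = 5.75 × 10^-14 m

The actual wavelength differs from the claimed 1.15 × 10^-13 m.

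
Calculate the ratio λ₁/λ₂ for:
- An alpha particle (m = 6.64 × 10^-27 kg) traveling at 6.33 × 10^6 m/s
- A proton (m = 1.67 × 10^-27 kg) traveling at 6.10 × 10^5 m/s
λ₁/λ₂ = 0.0242

Using λ = h/(mv):

λ₁ = h/(m₁v₁) = 1.58 × 10^-14 m
λ₂ = h/(m₂v₂) = 6.50 × 10^-13 m

Ratio λ₁/λ₂ = (m₂v₂)/(m₁v₁)
         = (1.67 × 10^-27 kg × 6.10 × 10^5 m/s) / (6.64 × 10^-27 kg × 6.33 × 10^6 m/s)
         = 0.0242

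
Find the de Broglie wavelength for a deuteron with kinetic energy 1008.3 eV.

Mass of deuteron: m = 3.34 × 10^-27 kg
6.38 × 10^-13 m

Using λ = h/√(2mKE):

First convert KE to Joules: KE = 1008.3 eV = 1.615 × 10^-16 J

λ = h/√(2mKE)
λ = (6.626 × 10^-34 J·s) / √(2 × 3.34 × 10^-27 kg × 1.615 × 10^-16 J)
λ = 6.38 × 10^-13 m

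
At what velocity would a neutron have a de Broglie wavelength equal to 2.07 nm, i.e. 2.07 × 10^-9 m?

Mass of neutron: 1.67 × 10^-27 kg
1.92 × 10^2 m/s

From λ = h/(mv), solve for v:

v = h/(mλ)
v = (6.626 × 10^-34 J·s) / (1.67 × 10^-27 kg × 2.07 × 10^-9 m)
v = 1.92 × 10^2 m/s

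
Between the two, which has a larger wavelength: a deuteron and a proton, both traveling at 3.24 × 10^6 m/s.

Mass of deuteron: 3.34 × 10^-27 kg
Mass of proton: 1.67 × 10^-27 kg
The proton has the longer wavelength.

Using λ = h/(mv), since both particles have the same velocity, the wavelength depends only on mass.

For deuteron: λ₁ = h/(m₁v) = 6.12 × 10^-14 m
For proton: λ₂ = h/(m₂v) = 1.22 × 10^-13 m

Since λ ∝ 1/m at constant velocity, the lighter particle has the longer wavelength.

The proton has the longer de Broglie wavelength.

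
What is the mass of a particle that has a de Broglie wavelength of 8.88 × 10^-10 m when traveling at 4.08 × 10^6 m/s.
1.83 × 10^-31 kg

From the de Broglie relation λ = h/(mv), we solve for m:

m = h/(λv)
m = (6.626 × 10^-34 J·s) / (8.88 × 10^-10 m × 4.08 × 10^6 m/s)
m = 1.83 × 10^-31 kg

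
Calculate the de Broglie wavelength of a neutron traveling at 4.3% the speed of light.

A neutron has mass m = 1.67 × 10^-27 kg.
3.08 × 10^-14 m

Using the de Broglie relation λ = h/(mv):

v = 4.3% × c = 1.289 × 10^7 m/s

λ = h/(mv)
λ = (6.626 × 10^-34 J·s) / (1.67 × 10^-27 kg × 1.289 × 10^7 m/s)
λ = 3.08 × 10^-14 m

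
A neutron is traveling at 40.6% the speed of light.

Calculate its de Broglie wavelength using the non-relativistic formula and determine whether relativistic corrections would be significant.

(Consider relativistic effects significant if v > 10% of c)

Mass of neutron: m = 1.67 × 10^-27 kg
Yes, relativistic corrections are needed.

Using the non-relativistic de Broglie formula λ = h/(mv):

v = 40.6% × c = 1.217 × 10^8 m/s

λ = h/(mv)
λ = (6.626 × 10^-34 J·s) / (1.67 × 10^-27 kg × 1.217 × 10^8 m/s)
λ = 3.26 × 10^-15 m

Since v = 40.6% of c > 10% of c, relativistic corrections ARE significant and the actual wavelength would differ from this non-relativistic estimate.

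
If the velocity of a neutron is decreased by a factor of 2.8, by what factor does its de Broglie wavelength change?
The wavelength increases by a factor of 2.8.

From λ = h/(mv), the wavelength is inversely proportional to velocity:

λ ∝ 1/v

If v → v/2.8, then λ → 2.8λ

When velocity is decreased by a factor of 2.8, the wavelength increases by a factor of 2.8.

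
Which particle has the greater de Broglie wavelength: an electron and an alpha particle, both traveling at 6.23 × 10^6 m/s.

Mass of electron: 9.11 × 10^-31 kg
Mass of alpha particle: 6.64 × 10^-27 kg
The electron has the longer wavelength.

Using λ = h/(mv), since both particles have the same velocity, the wavelength depends only on mass.

For electron: λ₁ = h/(m₁v) = 1.17 × 10^-10 m
For alpha particle: λ₂ = h/(m₂v) = 1.60 × 10^-14 m

Since λ ∝ 1/m at constant velocity, the lighter particle has the longer wavelength.

The electron has the longer de Broglie wavelength.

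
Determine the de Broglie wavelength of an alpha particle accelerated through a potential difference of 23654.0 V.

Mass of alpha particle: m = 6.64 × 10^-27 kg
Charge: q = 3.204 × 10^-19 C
6.60 × 10^-14 m

When a particle is accelerated through voltage V, it gains kinetic energy KE = qV.

The de Broglie wavelength is then λ = h/√(2mqV):

λ = h/√(2mqV)
λ = (6.626 × 10^-34 J·s) / √(2 × 6.64 × 10^-27 kg × 3.204 × 10^-19 C × 23654.0 V)
λ = 6.60 × 10^-14 m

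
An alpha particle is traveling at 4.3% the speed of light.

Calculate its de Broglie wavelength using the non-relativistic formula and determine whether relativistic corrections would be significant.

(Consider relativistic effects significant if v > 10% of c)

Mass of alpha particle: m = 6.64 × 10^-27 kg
No, relativistic corrections are not needed.

Using the non-relativistic de Broglie formula λ = h/(mv):

v = 4.3% × c = 1.289 × 10^7 m/s

λ = h/(mv)
λ = (6.626 × 10^-34 J·s) / (6.64 × 10^-27 kg × 1.289 × 10^7 m/s)
λ = 7.74 × 10^-15 m

Since v = 4.3% of c < 10% of c, relativistic corrections are NOT significant and this non-relativistic result is a good approximation.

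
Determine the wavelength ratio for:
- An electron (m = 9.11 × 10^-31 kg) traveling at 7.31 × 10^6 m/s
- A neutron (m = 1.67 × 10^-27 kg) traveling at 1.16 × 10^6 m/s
λ₁/λ₂ = 291

Using λ = h/(mv):

λ₁ = h/(m₁v₁) = 9.95 × 10^-11 m
λ₂ = h/(m₂v₂) = 3.42 × 10^-13 m

Ratio λ₁/λ₂ = (m₂v₂)/(m₁v₁)
         = (1.67 × 10^-27 kg × 1.16 × 10^6 m/s) / (9.11 × 10^-31 kg × 7.31 × 10^6 m/s)
         = 291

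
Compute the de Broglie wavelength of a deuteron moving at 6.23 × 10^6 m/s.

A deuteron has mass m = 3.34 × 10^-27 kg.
3.18 × 10^-14 m

Using the de Broglie relation λ = h/(mv):

λ = h/(mv)
λ = (6.626 × 10^-34 J·s) / (3.34 × 10^-27 kg × 6.23 × 10^6 m/s)
λ = 3.18 × 10^-14 m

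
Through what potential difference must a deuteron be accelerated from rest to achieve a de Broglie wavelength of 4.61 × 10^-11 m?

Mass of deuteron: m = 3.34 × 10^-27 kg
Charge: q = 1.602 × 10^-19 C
1.93 × 10^-1 V

From λ = h/√(2mqV), we solve for V:

λ² = h²/(2mqV)
V = h²/(2mqλ²)
V = (6.626 × 10^-34 J·s)² / (2 × 3.34 × 10^-27 kg × 1.602 × 10^-19 C × (4.61 × 10^-11 m)²)
V = 1.93 × 10^-1 V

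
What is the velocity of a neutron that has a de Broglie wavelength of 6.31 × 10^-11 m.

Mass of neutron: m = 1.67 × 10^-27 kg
6.29 × 10^3 m/s

From the de Broglie relation λ = h/(mv), we solve for v:

v = h/(mλ)
v = (6.626 × 10^-34 J·s) / (1.67 × 10^-27 kg × 6.31 × 10^-11 m)
v = 6.29 × 10^3 m/s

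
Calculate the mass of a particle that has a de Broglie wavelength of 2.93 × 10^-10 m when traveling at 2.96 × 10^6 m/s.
7.64 × 10^-31 kg

From the de Broglie relation λ = h/(mv), we solve for m:

m = h/(λv)
m = (6.626 × 10^-34 J·s) / (2.93 × 10^-10 m × 2.96 × 10^6 m/s)
m = 7.64 × 10^-31 kg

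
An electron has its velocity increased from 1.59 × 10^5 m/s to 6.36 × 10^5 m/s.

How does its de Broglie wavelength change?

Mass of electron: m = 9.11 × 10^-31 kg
The wavelength decreases by a factor of 4.

Using λ = h/(mv):

Initial wavelength: λ₁ = h/(mv₁) = 4.57 × 10^-9 m
Final wavelength: λ₂ = h/(mv₂) = 1.14 × 10^-9 m

Since λ ∝ 1/v, when velocity increases by a factor of 4, the wavelength decreases by a factor of 4.

λ₂/λ₁ = v₁/v₂ = 1/4

The wavelength decreases by a factor of 4.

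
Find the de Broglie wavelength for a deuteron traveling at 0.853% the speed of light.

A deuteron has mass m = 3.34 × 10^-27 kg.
7.76 × 10^-14 m

Using the de Broglie relation λ = h/(mv):

v = 0.853% × c = 2.557 × 10^6 m/s

λ = h/(mv)
λ = (6.626 × 10^-34 J·s) / (3.34 × 10^-27 kg × 2.557 × 10^6 m/s)
λ = 7.76 × 10^-14 m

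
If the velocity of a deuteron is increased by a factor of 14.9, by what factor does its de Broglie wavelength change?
The wavelength decreases by a factor of 14.9.

From λ = h/(mv), the wavelength is inversely proportional to velocity:

λ ∝ 1/v

If v → 14.9v, then λ → λ/14.9

When velocity is increased by a factor of 14.9, the wavelength decreases by a factor of 14.9.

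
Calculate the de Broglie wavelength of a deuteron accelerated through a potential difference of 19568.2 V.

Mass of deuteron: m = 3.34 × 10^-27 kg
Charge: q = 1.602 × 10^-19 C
1.45 × 10^-13 m

When a particle is accelerated through voltage V, it gains kinetic energy KE = qV.

The de Broglie wavelength is then λ = h/√(2mqV):

λ = h/√(2mqV)
λ = (6.626 × 10^-34 J·s) / √(2 × 3.34 × 10^-27 kg × 1.602 × 10^-19 C × 19568.2 V)
λ = 1.45 × 10^-13 m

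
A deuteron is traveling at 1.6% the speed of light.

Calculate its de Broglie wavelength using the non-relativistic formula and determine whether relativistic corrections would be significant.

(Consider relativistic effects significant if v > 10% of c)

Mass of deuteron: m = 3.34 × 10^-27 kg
No, relativistic corrections are not needed.

Using the non-relativistic de Broglie formula λ = h/(mv):

v = 1.6% × c = 4.797 × 10^6 m/s

λ = h/(mv)
λ = (6.626 × 10^-34 J·s) / (3.34 × 10^-27 kg × 4.797 × 10^6 m/s)
λ = 4.14 × 10^-14 m

Since v = 1.6% of c < 10% of c, relativistic corrections are NOT significant and this non-relativistic result is a good approximation.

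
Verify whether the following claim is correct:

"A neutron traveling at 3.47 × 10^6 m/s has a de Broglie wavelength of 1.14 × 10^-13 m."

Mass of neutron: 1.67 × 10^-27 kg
True

The claim is correct.

Using λ = h/(mv):
λ = (6.626 × 10^-34 J·s) / (1.67 × 10^-27 kg × 3.47 × 10^6 m/s)
λ = 1.14 × 10^-13 m

This matches the claimed value.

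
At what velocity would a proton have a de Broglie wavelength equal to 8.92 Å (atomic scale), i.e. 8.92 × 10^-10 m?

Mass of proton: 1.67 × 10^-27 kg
4.45 × 10^2 m/s

From λ = h/(mv), solve for v:

v = h/(mλ)
v = (6.626 × 10^-34 J·s) / (1.67 × 10^-27 kg × 8.92 × 10^-10 m)
v = 4.45 × 10^2 m/s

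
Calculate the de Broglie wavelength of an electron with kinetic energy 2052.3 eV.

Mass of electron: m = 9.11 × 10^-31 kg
2.71 × 10^-11 m

Using λ = h/√(2mKE):

First convert KE to Joules: KE = 2052.3 eV = 3.288 × 10^-16 J

λ = h/√(2mKE)
λ = (6.626 × 10^-34 J·s) / √(2 × 9.11 × 10^-31 kg × 3.288 × 10^-16 J)
λ = 2.71 × 10^-11 m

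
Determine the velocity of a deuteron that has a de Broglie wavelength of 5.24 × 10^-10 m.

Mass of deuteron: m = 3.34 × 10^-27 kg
3.79 × 10^2 m/s

From the de Broglie relation λ = h/(mv), we solve for v:

v = h/(mλ)
v = (6.626 × 10^-34 J·s) / (3.34 × 10^-27 kg × 5.24 × 10^-10 m)
v = 3.79 × 10^2 m/s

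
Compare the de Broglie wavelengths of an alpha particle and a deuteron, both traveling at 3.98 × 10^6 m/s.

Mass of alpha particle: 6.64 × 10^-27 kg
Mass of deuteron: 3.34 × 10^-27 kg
The deuteron has the longer wavelength.

Using λ = h/(mv), since both particles have the same velocity, the wavelength depends only on mass.

For alpha particle: λ₁ = h/(m₁v) = 2.51 × 10^-14 m
For deuteron: λ₂ = h/(m₂v) = 4.98 × 10^-14 m

Since λ ∝ 1/m at constant velocity, the lighter particle has the longer wavelength.

The deuteron has the longer de Broglie wavelength.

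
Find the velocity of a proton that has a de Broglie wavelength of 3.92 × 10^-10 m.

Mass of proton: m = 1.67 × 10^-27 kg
1.01 × 10^3 m/s

From the de Broglie relation λ = h/(mv), we solve for v:

v = h/(mλ)
v = (6.626 × 10^-34 J·s) / (1.67 × 10^-27 kg × 3.92 × 10^-10 m)
v = 1.01 × 10^3 m/s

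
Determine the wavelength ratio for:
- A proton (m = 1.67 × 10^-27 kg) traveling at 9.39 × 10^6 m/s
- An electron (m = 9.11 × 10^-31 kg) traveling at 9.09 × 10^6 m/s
λ₁/λ₂ = 5.28 × 10^-4

Using λ = h/(mv):

λ₁ = h/(m₁v₁) = 4.23 × 10^-14 m
λ₂ = h/(m₂v₂) = 8.00 × 10^-11 m

Ratio λ₁/λ₂ = (m₂v₂)/(m₁v₁)
         = (9.11 × 10^-31 kg × 9.09 × 10^6 m/s) / (1.67 × 10^-27 kg × 9.39 × 10^6 m/s)
         = 5.28 × 10^-4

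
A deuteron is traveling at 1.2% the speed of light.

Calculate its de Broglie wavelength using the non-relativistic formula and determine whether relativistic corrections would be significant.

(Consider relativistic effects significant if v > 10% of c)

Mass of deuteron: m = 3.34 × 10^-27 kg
No, relativistic corrections are not needed.

Using the non-relativistic de Broglie formula λ = h/(mv):

v = 1.2% × c = 3.598 × 10^6 m/s

λ = h/(mv)
λ = (6.626 × 10^-34 J·s) / (3.34 × 10^-27 kg × 3.598 × 10^6 m/s)
λ = 5.51 × 10^-14 m

Since v = 1.2% of c < 10% of c, relativistic corrections are NOT significant and this non-relativistic result is a good approximation.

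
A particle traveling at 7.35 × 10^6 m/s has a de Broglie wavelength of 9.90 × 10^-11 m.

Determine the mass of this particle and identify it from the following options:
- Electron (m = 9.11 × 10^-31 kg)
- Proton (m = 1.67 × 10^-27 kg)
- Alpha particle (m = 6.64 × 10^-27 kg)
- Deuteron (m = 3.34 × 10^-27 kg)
The particle is an electron.

From λ = h/(mv), solve for mass:

m = h/(λv)
m = (6.626 × 10^-34 J·s) / (9.90 × 10^-11 m × 7.35 × 10^6 m/s)
m = 9.11 × 10^-31 kg

Comparing with the listed masses, this is closest to an electron.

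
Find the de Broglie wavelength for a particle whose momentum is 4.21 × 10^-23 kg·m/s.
1.57 × 10^-11 m

Using the de Broglie relation λ = h/p:

λ = h/p
λ = (6.626 × 10^-34 J·s) / (4.21 × 10^-23 kg·m/s)
λ = 1.57 × 10^-11 m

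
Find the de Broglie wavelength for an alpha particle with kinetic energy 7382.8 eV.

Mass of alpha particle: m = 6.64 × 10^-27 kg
1.67 × 10^-13 m

Using λ = h/√(2mKE):

First convert KE to Joules: KE = 7382.8 eV = 1.183 × 10^-15 J

λ = h/√(2mKE)
λ = (6.626 × 10^-34 J·s) / √(2 × 6.64 × 10^-27 kg × 1.183 × 10^-15 J)
λ = 1.67 × 10^-13 m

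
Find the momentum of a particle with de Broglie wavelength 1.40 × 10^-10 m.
4.73 × 10^-24 kg·m/s

From the de Broglie relation λ = h/p, we solve for p:

p = h/λ
p = (6.626 × 10^-34 J·s) / (1.40 × 10^-10 m)
p = 4.73 × 10^-24 kg·m/s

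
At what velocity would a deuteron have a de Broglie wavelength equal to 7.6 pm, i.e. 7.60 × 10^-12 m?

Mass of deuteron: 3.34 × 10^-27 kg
2.61 × 10^4 m/s

From λ = h/(mv), solve for v:

v = h/(mλ)
v = (6.626 × 10^-34 J·s) / (3.34 × 10^-27 kg × 7.60 × 10^-12 m)
v = 2.61 × 10^4 m/s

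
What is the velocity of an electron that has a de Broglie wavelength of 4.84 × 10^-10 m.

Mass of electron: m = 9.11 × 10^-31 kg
1.50 × 10^6 m/s

From the de Broglie relation λ = h/(mv), we solve for v:

v = h/(mλ)
v = (6.626 × 10^-34 J·s) / (9.11 × 10^-31 kg × 4.84 × 10^-10 m)
v = 1.50 × 10^6 m/s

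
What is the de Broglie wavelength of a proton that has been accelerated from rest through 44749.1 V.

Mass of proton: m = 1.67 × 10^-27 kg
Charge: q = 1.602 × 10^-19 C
1.35 × 10^-13 m

When a particle is accelerated through voltage V, it gains kinetic energy KE = qV.

The de Broglie wavelength is then λ = h/√(2mqV):

λ = h/√(2mqV)
λ = (6.626 × 10^-34 J·s) / √(2 × 1.67 × 10^-27 kg × 1.602 × 10^-19 C × 44749.1 V)
λ = 1.35 × 10^-13 m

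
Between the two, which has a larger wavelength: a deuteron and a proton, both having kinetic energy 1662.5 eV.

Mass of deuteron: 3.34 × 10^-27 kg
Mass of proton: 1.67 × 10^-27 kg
The proton has the longer wavelength.

Using λ = h/√(2mKE):

For deuteron: λ₁ = h/√(2m₁KE) = 4.97 × 10^-13 m
For proton: λ₂ = h/√(2m₂KE) = 7.02 × 10^-13 m

Since λ ∝ 1/√m at constant kinetic energy, the lighter particle has the longer wavelength.

The proton has the longer de Broglie wavelength.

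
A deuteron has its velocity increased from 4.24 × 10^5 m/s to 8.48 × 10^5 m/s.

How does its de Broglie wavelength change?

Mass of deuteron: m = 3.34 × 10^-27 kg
The wavelength decreases by a factor of 2.

Using λ = h/(mv):

Initial wavelength: λ₁ = h/(mv₁) = 4.68 × 10^-13 m
Final wavelength: λ₂ = h/(mv₂) = 2.34 × 10^-13 m

Since λ ∝ 1/v, when velocity increases by a factor of 2, the wavelength decreases by a factor of 2.

λ₂/λ₁ = v₁/v₂ = 1/2

The wavelength decreases by a factor of 2.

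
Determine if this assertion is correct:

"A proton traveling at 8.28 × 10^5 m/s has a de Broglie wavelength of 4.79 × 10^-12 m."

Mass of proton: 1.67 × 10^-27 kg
False

The claim is incorrect.

Using λ = h/(mv):
λ = (6.626 × 10^-34 J·s) / (1.67 × 10^-27 kg × 8.28 × 10^5 m/s)
λ = 4.79 × 10^-13 m

The actual wavelength differs from the claimed 4.79 × 10^-12 m.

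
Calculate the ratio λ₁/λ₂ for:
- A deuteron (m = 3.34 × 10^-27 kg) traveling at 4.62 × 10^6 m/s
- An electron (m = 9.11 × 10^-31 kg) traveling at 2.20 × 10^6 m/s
λ₁/λ₂ = 1.30 × 10^-4

Using λ = h/(mv):

λ₁ = h/(m₁v₁) = 4.29 × 10^-14 m
λ₂ = h/(m₂v₂) = 3.31 × 10^-10 m

Ratio λ₁/λ₂ = (m₂v₂)/(m₁v₁)
         = (9.11 × 10^-31 kg × 2.20 × 10^6 m/s) / (3.34 × 10^-27 kg × 4.62 × 10^6 m/s)
         = 1.30 × 10^-4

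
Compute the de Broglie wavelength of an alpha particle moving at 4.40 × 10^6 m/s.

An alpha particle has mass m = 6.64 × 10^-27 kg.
2.27 × 10^-14 m

Using the de Broglie relation λ = h/(mv):

λ = h/(mv)
λ = (6.626 × 10^-34 J·s) / (6.64 × 10^-27 kg × 4.40 × 10^6 m/s)
λ = 2.27 × 10^-14 m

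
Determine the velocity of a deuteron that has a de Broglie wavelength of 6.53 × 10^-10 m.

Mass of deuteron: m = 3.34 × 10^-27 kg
3.04 × 10^2 m/s

From the de Broglie relation λ = h/(mv), we solve for v:

v = h/(mλ)
v = (6.626 × 10^-34 J·s) / (3.34 × 10^-27 kg × 6.53 × 10^-10 m)
v = 3.04 × 10^2 m/s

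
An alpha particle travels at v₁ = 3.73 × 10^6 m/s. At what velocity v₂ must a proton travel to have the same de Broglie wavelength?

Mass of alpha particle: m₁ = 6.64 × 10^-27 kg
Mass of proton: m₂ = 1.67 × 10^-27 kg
v₂ = 1.48 × 10^7 m/s

For equal de Broglie wavelengths: λ₁ = λ₂

h/(m₁v₁) = h/(m₂v₂)
m₁v₁ = m₂v₂
v₂ = v₁ · (m₁/m₂)

v₂ = 3.73 × 10^6 m/s × (6.64 × 10^-27 kg / 1.67 × 10^-27 kg)
v₂ = 1.48 × 10^7 m/s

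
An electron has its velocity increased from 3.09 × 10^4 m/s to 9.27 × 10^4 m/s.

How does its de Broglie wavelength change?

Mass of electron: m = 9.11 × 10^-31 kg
The wavelength decreases by a factor of 3.

Using λ = h/(mv):

Initial wavelength: λ₁ = h/(mv₁) = 2.35 × 10^-8 m
Final wavelength: λ₂ = h/(mv₂) = 7.85 × 10^-9 m

Since λ ∝ 1/v, when velocity increases by a factor of 3, the wavelength decreases by a factor of 3.

λ₂/λ₁ = v₁/v₂ = 1/3

The wavelength decreases by a factor of 3.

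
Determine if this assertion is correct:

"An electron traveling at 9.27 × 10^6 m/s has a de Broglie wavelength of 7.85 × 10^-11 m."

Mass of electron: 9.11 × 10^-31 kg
True

The claim is correct.

Using λ = h/(mv):
λ = (6.626 × 10^-34 J·s) / (9.11 × 10^-31 kg × 9.27 × 10^6 m/s)
λ = 7.85 × 10^-11 m

This matches the claimed value.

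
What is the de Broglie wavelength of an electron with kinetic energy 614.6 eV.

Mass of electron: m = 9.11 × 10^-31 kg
4.95 × 10^-11 m

Using λ = h/√(2mKE):

First convert KE to Joules: KE = 614.6 eV = 9.847 × 10^-17 J

λ = h/√(2mKE)
λ = (6.626 × 10^-34 J·s) / √(2 × 9.11 × 10^-31 kg × 9.847 × 10^-17 J)
λ = 4.95 × 10^-11 m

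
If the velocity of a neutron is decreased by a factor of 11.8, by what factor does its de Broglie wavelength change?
The wavelength increases by a factor of 11.8.

From λ = h/(mv), the wavelength is inversely proportional to velocity:

λ ∝ 1/v

If v → v/11.8, then λ → 11.8λ

When velocity is decreased by a factor of 11.8, the wavelength increases by a factor of 11.8.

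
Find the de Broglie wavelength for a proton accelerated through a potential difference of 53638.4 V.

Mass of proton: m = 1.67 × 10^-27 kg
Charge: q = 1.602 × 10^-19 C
1.24 × 10^-13 m

When a particle is accelerated through voltage V, it gains kinetic energy KE = qV.

The de Broglie wavelength is then λ = h/√(2mqV):

λ = h/√(2mqV)
λ = (6.626 × 10^-34 J·s) / √(2 × 1.67 × 10^-27 kg × 1.602 × 10^-19 C × 53638.4 V)
λ = 1.24 × 10^-13 m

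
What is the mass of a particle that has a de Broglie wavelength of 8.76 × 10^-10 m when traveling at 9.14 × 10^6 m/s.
8.28 × 10^-32 kg

From the de Broglie relation λ = h/(mv), we solve for m:

m = h/(λv)
m = (6.626 × 10^-34 J·s) / (8.76 × 10^-10 m × 9.14 × 10^6 m/s)
m = 8.28 × 10^-32 kg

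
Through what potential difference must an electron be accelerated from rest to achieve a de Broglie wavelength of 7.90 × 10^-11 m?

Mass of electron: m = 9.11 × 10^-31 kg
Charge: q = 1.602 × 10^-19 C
241 V

From λ = h/√(2mqV), we solve for V:

λ² = h²/(2mqV)
V = h²/(2mqλ²)
V = (6.626 × 10^-34 J·s)² / (2 × 9.11 × 10^-31 kg × 1.602 × 10^-19 C × (7.90 × 10^-11 m)²)
V = 241 V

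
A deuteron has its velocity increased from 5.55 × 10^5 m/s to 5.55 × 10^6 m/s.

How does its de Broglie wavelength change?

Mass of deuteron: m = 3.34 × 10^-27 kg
The wavelength decreases by a factor of 10.

Using λ = h/(mv):

Initial wavelength: λ₁ = h/(mv₁) = 3.57 × 10^-13 m
Final wavelength: λ₂ = h/(mv₂) = 3.57 × 10^-14 m

Since λ ∝ 1/v, when velocity increases by a factor of 10, the wavelength decreases by a factor of 10.

λ₂/λ₁ = v₁/v₂ = 1/10

The wavelength decreases by a factor of 10.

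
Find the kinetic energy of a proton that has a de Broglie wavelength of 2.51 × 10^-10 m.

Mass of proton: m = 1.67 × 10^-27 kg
2.09 × 10^-21 J (or 0.0130 eV)

From λ = h/√(2mKE), we solve for KE:

λ² = h²/(2mKE)
KE = h²/(2mλ²)
KE = (6.626 × 10^-34 J·s)² / (2 × 1.67 × 10^-27 kg × (2.51 × 10^-10 m)²)
KE = 2.09 × 10^-21 J
KE = 0.0130 eV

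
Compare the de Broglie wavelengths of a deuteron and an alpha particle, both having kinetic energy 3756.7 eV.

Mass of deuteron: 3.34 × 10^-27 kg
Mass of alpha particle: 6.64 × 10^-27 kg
The deuteron has the longer wavelength.

Using λ = h/√(2mKE):

For deuteron: λ₁ = h/√(2m₁KE) = 3.30 × 10^-13 m
For alpha particle: λ₂ = h/√(2m₂KE) = 2.34 × 10^-13 m

Since λ ∝ 1/√m at constant kinetic energy, the lighter particle has the longer wavelength.

The deuteron has the longer de Broglie wavelength.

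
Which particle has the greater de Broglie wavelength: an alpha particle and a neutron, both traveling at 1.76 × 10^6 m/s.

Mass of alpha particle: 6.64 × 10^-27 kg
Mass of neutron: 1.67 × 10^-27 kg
The neutron has the longer wavelength.

Using λ = h/(mv), since both particles have the same velocity, the wavelength depends only on mass.

For alpha particle: λ₁ = h/(m₁v) = 5.67 × 10^-14 m
For neutron: λ₂ = h/(m₂v) = 2.25 × 10^-13 m

Since λ ∝ 1/m at constant velocity, the lighter particle has the longer wavelength.

The neutron has the longer de Broglie wavelength.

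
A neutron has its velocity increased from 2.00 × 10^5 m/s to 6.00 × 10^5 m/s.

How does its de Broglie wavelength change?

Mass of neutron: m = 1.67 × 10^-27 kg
The wavelength decreases by a factor of 3.

Using λ = h/(mv):

Initial wavelength: λ₁ = h/(mv₁) = 1.98 × 10^-12 m
Final wavelength: λ₂ = h/(mv₂) = 6.61 × 10^-13 m

Since λ ∝ 1/v, when velocity increases by a factor of 3, the wavelength decreases by a factor of 3.

λ₂/λ₁ = v₁/v₂ = 1/3

The wavelength decreases by a factor of 3.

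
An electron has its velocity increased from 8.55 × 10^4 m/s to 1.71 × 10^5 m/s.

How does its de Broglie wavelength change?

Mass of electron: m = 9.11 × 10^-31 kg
The wavelength decreases by a factor of 2.

Using λ = h/(mv):

Initial wavelength: λ₁ = h/(mv₁) = 8.51 × 10^-9 m
Final wavelength: λ₂ = h/(mv₂) = 4.25 × 10^-9 m

Since λ ∝ 1/v, when velocity increases by a factor of 2, the wavelength decreases by a factor of 2.

λ₂/λ₁ = v₁/v₂ = 1/2

The wavelength decreases by a factor of 2.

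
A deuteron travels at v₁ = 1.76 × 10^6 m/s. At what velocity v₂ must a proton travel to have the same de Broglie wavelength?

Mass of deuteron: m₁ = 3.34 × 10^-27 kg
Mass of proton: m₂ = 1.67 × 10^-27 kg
v₂ = 3.52 × 10^6 m/s

For equal de Broglie wavelengths: λ₁ = λ₂

h/(m₁v₁) = h/(m₂v₂)
m₁v₁ = m₂v₂
v₂ = v₁ · (m₁/m₂)

v₂ = 1.76 × 10^6 m/s × (3.34 × 10^-27 kg / 1.67 × 10^-27 kg)
v₂ = 3.52 × 10^6 m/s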